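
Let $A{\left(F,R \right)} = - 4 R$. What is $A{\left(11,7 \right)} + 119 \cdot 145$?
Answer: $17227$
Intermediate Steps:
$A{\left(11,7 \right)} + 119 \cdot 145 = \left(-4\right) 7 + 119 \cdot 145 = -28 + 17255 = 17227$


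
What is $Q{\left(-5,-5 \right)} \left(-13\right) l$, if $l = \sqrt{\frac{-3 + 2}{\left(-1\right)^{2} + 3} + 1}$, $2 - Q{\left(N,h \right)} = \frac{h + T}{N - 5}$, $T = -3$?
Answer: $- \frac{39 \sqrt{3}}{5} \approx -13.51$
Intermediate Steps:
$Q{\left(N,h \right)} = 2 - \frac{-3 + h}{-5 + N}$ ($Q{\left(N,h \right)} = 2 - \frac{h - 3}{N - 5} = 2 - \frac{-3 + h}{-5 + N}$)
$l = \frac{\sqrt{3}}{2}$ ($l = \sqrt{- \frac{1}{1 + 3} + 1} = \sqrt{- \frac{1}{4} + 1} = \sqrt{\frac{3}{4}} = \frac{\sqrt{3}}{2} \approx 0.86602$)
$Q{\left(-5,-5 \right)} \left(-13\right) l = \frac{-7 - -5 + 2 \left(-5\right)}{-5 - 5} \left(-13\right) \frac{\sqrt{3}}{2} = \frac{-7 + 5 - 10}{-10} \left(-13\right) \frac{\sqrt{3}}{2} = \left(- \frac{1}{10}\right) \left(-12\right) \left(-13\right) \frac{\sqrt{3}}{2} = \frac{6}{5} \left(-13\right) \frac{\sqrt{3}}{2} = - \frac{78 \frac{\sqrt{3}}{2}}{5} = - \frac{39 \sqrt{3}}{5}$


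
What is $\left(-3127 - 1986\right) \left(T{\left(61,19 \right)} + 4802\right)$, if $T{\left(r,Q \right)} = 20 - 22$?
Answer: $-24542400$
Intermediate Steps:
$T{\left(r,Q \right)} = -2$ ($T{\left(r,Q \right)} = 20 - 22 = -2$)
$\left(-3127 - 1986\right) \left(T{\left(61,19 \right)} + 4802\right) = \left(-3127 - 1986\right) \left(-2 + 4802\right) = \left(-5113\right) 4800 = -24542400$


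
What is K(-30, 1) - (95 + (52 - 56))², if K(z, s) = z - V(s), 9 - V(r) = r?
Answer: -8319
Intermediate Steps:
V(r) = 9 - r
K(z, s) = -9 + s + z (K(z, s) = z - (9 - s) = z + (-9 + s) = -9 + s + z)
K(-30, 1) - (95 + (52 - 56))² = (-9 + 1 - 30) - (95 + (52 - 56))² = -38 - (95 - 4)² = -38 - 1*91² = -38 - 1*8281 = -38 - 8281 = -8319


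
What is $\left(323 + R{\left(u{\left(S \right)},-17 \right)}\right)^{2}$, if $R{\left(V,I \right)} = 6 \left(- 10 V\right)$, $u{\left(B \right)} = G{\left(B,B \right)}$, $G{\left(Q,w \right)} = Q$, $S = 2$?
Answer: $41209$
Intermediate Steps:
$u{\left(B \right)} = B$
$R{\left(V,I \right)} = - 60 V$
$\left(323 + R{\left(u{\left(S \right)},-17 \right)}\right)^{2} = \left(323 - 120\right)^{2} = 203^{2} = 41209$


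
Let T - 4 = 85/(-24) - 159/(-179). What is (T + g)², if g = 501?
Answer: 4657313602561/18455616 ≈ 2.5235e+5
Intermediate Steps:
T = 5785/4296 (T = 4 + (85/(-24) - 159/(-179)) = 4 + (85*(-1/24) - 159*(-1/179)) = 4 + (-85/24 + 159/179) = 4 - 11399/4296 = 5785/4296 ≈ 1.3466)
(T + g)² = (5785/4296 + 501)² = (2158081/4296)² = 4657313602561/18455616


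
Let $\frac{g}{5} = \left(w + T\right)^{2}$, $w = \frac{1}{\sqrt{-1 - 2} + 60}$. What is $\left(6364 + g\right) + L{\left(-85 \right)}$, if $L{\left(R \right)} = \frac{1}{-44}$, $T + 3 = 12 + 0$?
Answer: $\frac{1289078126885}{190396932} - \frac{108290 i \sqrt{3}}{4327203} \approx 6770.5 - 0.043345 i$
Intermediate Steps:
$T = 9$ ($T = -3 + \left(12 + 0\right) = -3 + 12 = 9$)
$w = \frac{1}{60 + i \sqrt{3}}$ ($w = \frac{1}{\sqrt{-3} + 60} = \frac{1}{i \sqrt{3} + 60} = \frac{1}{60 + i \sqrt{3}} \approx 0.016653 - 0.0004807 i$)
$L{\left(R \right)} = - \frac{1}{44}$
$g = 5 \left(\frac{10829}{1201} - \frac{i \sqrt{3}}{3603}\right)^{2}$ ($g = 5 \left(\left(\frac{20}{1201} - \frac{i \sqrt{3}}{3603}\right) + 9\right)^{2} = 5 \left(\frac{10829}{1201} - \frac{i \sqrt{3}}{3603}\right)^{2} \approx 406.5 - 0.043345 i$)
$\left(6364 + g\right) + L{\left(-85 \right)} = \left(6364 + \left(\frac{1759008610}{4327203} - \frac{108290 i \sqrt{3}}{4327203}\right)\right) - \frac{1}{44} = \left(\frac{29297328502}{4327203} - \frac{108290 i \sqrt{3}}{4327203}\right) - \frac{1}{44} = \frac{1289078126885}{190396932} - \frac{108290 i \sqrt{3}}{4327203}$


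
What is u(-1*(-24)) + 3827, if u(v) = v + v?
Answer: 3875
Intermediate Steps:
u(v) = 2*v
u(-1*(-24)) + 3827 = 2*(-1*(-24)) + 3827 = 2*24 + 3827 = 48 + 3827 = 3875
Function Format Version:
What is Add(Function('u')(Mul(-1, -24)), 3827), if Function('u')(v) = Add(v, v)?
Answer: 3875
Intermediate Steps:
Function('u')(v) = Mul(2, v)
Add(Function('u')(Mul(-1, -24)), 3827) = Add(Mul(2, Mul(-1, -24)), 3827) = Add(Mul(2, 24), 3827) = Add(48, 3827) = 3875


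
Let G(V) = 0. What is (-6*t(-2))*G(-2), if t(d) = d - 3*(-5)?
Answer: 0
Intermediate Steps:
t(d) = 15 + d (t(d) = d + 15 = 15 + d)
(-6*t(-2))*G(-2) = -6*(15 - 2)*0 = -6*13*0 = -78*0 = 0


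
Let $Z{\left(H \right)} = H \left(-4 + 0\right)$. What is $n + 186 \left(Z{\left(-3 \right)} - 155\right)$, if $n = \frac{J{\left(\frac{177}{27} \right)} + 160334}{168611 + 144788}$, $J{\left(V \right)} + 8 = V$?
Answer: $- \frac{75020636425}{2820591} \approx -26598.0$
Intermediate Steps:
$Z{\left(H \right)} = - 4 H$ ($Z{\left(H \right)} = H \left(-4\right) = - 4 H$)
$J{\left(V \right)} = -8 + V$
$n = \frac{1442993}{2820591}$ ($n = \frac{\left(-8 + \frac{177}{27}\right) + 160334}{168611 + 144788} = \frac{\left(-8 + 177 \cdot \frac{1}{27}\right) + 160334}{313399} = \left(\left(-8 + \frac{59}{9}\right) + 160334\right) \frac{1}{313399} = \left(- \frac{13}{9} + 160334\right) \frac{1}{313399} = \frac{1442993}{9} \cdot \frac{1}{313399} = \frac{1442993}{2820591} \approx 0.51159$)
$n + 186 \left(Z{\left(-3 \right)} - 155\right) = \frac{1442993}{2820591} + 186 \left(\left(-4\right) \left(-3\right) - 155\right) = \frac{1442993}{2820591} + 186 \left(12 - 155\right) = \frac{1442993}{2820591} + 186 \left(-143\right) = \frac{1442993}{2820591} - 26598 = - \frac{75020636425}{2820591}$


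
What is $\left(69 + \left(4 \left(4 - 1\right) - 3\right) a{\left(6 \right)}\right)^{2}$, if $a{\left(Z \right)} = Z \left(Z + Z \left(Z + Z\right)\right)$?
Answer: $18326961$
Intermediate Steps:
$a{\left(Z \right)} = Z \left(Z + 2 Z^{2}\right)$ ($a{\left(Z \right)} = Z \left(Z + Z 2 Z\right) = Z \left(Z + 2 Z^{2}\right)$)
$\left(69 + \left(4 \left(4 - 1\right) - 3\right) a{\left(6 \right)}\right)^{2} = \left(69 + \left(4 \left(4 - 1\right) - 3\right) 6^{2} \left(1 + 2 \cdot 6\right)\right)^{2} = \left(69 + \left(4 \cdot 3 - 3\right) 36 \left(1 + 12\right)\right)^{2} = \left(69 + \left(12 - 3\right) 36 \cdot 13\right)^{2} = \left(69 + 9 \cdot 468\right)^{2} = \left(69 + 4212\right)^{2} = 4281^{2} = 18326961$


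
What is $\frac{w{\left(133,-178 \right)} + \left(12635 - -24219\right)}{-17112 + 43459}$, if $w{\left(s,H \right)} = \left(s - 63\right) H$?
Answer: $\frac{24394}{26347} \approx 0.92587$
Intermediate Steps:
$w{\left(s,H \right)} = H \left(-63 + s\right)$ ($w{\left(s,H \right)} = \left(-63 + s\right) H = H \left(-63 + s\right)$)
$\frac{w{\left(133,-178 \right)} + \left(12635 - -24219\right)}{-17112 + 43459} = \frac{- 178 \left(-63 + 133\right) + \left(12635 - -24219\right)}{-17112 + 43459} = \frac{\left(-178\right) 70 + \left(12635 + 24219\right)}{26347} = \left(-12460 + 36854\right) \frac{1}{26347} = 24394 \cdot \frac{1}{26347} = \frac{24394}{26347}$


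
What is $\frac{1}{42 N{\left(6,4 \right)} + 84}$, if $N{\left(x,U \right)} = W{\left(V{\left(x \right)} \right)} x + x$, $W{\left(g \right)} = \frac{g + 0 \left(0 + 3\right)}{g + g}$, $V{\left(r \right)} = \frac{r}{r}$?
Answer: $\frac{1}{462} \approx 0.0021645$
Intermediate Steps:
$V{\left(r \right)} = 1$
$W{\left(g \right)} = \frac{1}{2}$ ($W{\left(g \right)} = \frac{g + 0 \cdot 3}{2 g} = \left(g + 0\right) \frac{1}{2 g} = g \frac{1}{2 g} = \frac{1}{2}$)
$N{\left(x,U \right)} = \frac{3 x}{2}$ ($N{\left(x,U \right)} = \frac{x}{2} + x = \frac{3 x}{2}$)
$\frac{1}{42 N{\left(6,4 \right)} + 84} = \frac{1}{42 \cdot \frac{3}{2} \cdot 6 + 84} = \frac{1}{42 \cdot 9 + 84} = \frac{1}{378 + 84} = \frac{1}{462}$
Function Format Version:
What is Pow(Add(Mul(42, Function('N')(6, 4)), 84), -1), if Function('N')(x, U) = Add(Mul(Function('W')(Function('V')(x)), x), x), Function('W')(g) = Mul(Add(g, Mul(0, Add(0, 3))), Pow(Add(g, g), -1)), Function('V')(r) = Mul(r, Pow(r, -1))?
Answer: Rational(1, 462) ≈ 0.0021645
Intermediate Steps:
Function('V')(r) = 1
Function('W')(g) = Rational(1, 2) (Function('W')(g) = Mul(Add(g, Mul(0, 3)), Pow(Mul(2, g), -1)) = Mul(Add(g, 0), Mul(Rational(1, 2), Pow(g, -1))) = Mul(g, Mul(Rational(1, 2), Pow(g, -1))) = Rational(1, 2))
Function('N')(x, U) = Mul(Rational(3, 2), x) (Function('N')(x, U) = Add(Mul(Rational(1, 2), x), x) = Mul(Rational(3, 2), x))
Pow(Add(Mul(42, Function('N')(6, 4)), 84), -1) = Pow(Add(Mul(42, Mul(Rational(3, 2), 6)), 84), -1) = Pow(Add(Mul(42, 9), 84), -1) = Pow(Add(378, 84), -1) = Pow(462, -1) = Rational(1, 462)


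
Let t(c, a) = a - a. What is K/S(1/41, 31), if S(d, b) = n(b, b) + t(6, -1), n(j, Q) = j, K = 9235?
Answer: 9235/31 ≈ 297.90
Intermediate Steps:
t(c, a) = 0
S(d, b) = b (S(d, b) = b + 0 = b)
K/S(1/41, 31) = 9235/31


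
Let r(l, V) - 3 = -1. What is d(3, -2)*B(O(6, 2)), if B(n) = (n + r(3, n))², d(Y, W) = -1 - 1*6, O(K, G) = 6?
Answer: -448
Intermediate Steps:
r(l, V) = 2 (r(l, V) = 3 - 1 = 2)
d(Y, W) = -7 (d(Y, W) = -1 - 6 = -7)
B(n) = (2 + n)² (B(n) = (n + 2)² = (2 + n)²)
d(3, -2)*B(O(6, 2)) = -7*(2 + 6)² = -7*8² = -7*64 = -448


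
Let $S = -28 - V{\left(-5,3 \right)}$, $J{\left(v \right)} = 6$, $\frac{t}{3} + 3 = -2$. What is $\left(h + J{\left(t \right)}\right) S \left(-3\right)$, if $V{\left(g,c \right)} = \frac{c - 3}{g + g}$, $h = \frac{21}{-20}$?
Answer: $\frac{2079}{5} \approx 415.8$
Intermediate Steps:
$t = -15$ ($t = -9 + 3 \left(-2\right) = -9 - 6 = -15$)
$h = - \frac{21}{20}$ ($h = 21 \left(- \frac{1}{20}\right) = - \frac{21}{20} \approx -1.05$)
$V{\left(g,c \right)} = \frac{-3 + c}{2 g}$
$S = -28$ ($S = -28 - \frac{-3 + 3}{2 \left(-5\right)} = -28 - \frac{1}{2} \left(- \frac{1}{5}\right) 0 = -28 - 0 = -28 + 0 = -28$)
$\left(h + J{\left(t \right)}\right) S \left(-3\right) = \left(- \frac{21}{20} + 6\right) \left(-28\right) \left(-3\right) = \frac{99}{20} \left(-28\right) \left(-3\right) = \left(- \frac{693}{5}\right) \left(-3\right) = \frac{2079}{5}$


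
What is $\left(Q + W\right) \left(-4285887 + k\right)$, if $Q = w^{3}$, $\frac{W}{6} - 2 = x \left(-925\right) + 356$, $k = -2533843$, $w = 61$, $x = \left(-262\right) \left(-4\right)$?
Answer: $38103679656830$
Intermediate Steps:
$x = 1048$
$W = -5814252$ ($W = 12 + 6 \left(1048 \left(-925\right) + 356\right) = 12 + 6 \left(-969400 + 356\right) = 12 + 6 \left(-969044\right) = 12 - 5814264 = -5814252$)
$Q = 226981$ ($Q = 61^{3} = 226981$)
$\left(Q + W\right) \left(-4285887 + k\right) = \left(226981 - 5814252\right) \left(-4285887 - 2533843\right) = \left(-5587271\right) \left(-6819730\right) = 38103679656830$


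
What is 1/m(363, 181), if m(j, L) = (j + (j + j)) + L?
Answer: 1/1270 ≈ 0.00078740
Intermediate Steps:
m(j, L) = L + 3*j (m(j, L) = (j + 2*j) + L = 3*j + L = L + 3*j)
1/m(363, 181) = 1/(181 + 3*363) = 1/(181 + 1089) = 1/1270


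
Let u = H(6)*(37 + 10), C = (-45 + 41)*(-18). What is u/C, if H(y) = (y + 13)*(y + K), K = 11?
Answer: 15181/72 ≈ 210.85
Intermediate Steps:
C = 72 (C = -4*(-18) = 72)
H(y) = (11 + y)*(13 + y) (H(y) = (y + 13)*(y + 11) = (13 + y)*(11 + y) = (11 + y)*(13 + y))
u = 15181 (u = (143 + 6**2 + 24*6)*(37 + 10) = (143 + 36 + 144)*47 = 323*47 = 15181)
u/C = 15181/72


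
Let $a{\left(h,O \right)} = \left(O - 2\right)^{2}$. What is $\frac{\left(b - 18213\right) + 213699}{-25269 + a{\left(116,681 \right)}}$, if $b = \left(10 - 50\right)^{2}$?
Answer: $\frac{98543}{217886} \approx 0.45227$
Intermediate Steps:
$a{\left(h,O \right)} = \left(-2 + O\right)^{2}$
$b = 1600$ ($b = \left(-40\right)^{2} = 1600$)
$\frac{\left(b - 18213\right) + 213699}{-25269 + a{\left(116,681 \right)}} = \frac{\left(1600 - 18213\right) + 213699}{-25269 + \left(-2 + 681\right)^{2}} = \frac{-16613 + 213699}{-25269 + 679^{2}} = \frac{197086}{-25269 + 461041} = \frac{197086}{435772} = 197086 \cdot \frac{1}{435772} = \frac{98543}{217886}$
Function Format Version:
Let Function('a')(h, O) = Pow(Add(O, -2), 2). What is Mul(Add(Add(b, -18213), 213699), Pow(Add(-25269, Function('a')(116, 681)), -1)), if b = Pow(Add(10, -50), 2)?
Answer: Rational(98543, 217886) ≈ 0.45227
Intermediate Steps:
Function('a')(h, O) = Pow(Add(-2, O), 2)
b = 1600 (b = Pow(-40, 2) = 1600)
Mul(Add(Add(b, -18213), 213699), Pow(Add(-25269, Function('a')(116, 681)), -1)) = Mul(Add(Add(1600, -18213), 213699), Pow(Add(-25269, Pow(Add(-2, 681), 2)), -1)) = Mul(Add(-16613, 213699), Pow(Add(-25269, Pow(679, 2)), -1)) = Mul(197086, Pow(Add(-25269, 461041), -1)) = Mul(197086, Pow(435772, -1)) = Mul(197086, Rational(1, 435772)) = Rational(98543, 217886)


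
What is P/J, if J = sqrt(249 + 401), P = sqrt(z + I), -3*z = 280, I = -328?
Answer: 2*I*sqrt(6162)/195 ≈ 0.80511*I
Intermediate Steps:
z = -280/3 (z = -1/3*280 = -280/3 ≈ -93.333)
P = 4*I*sqrt(237)/3 (P = sqrt(-280/3 - 328) = sqrt(-1264/3) = 4*I*sqrt(237)/3 ≈ 20.526*I)
J = 5*sqrt(26) (J = sqrt(650) = 5*sqrt(26) ≈ 25.495)
P/J = (4*I*sqrt(237)/3)/((5*sqrt(26))) = (4*I*sqrt(237)/3)*(sqrt(26)/130) = 2*I*sqrt(6162)/195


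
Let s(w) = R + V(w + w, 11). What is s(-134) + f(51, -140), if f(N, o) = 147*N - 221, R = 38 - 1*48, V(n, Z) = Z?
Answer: 7277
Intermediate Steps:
R = -10 (R = 38 - 48 = -10)
f(N, o) = -221 + 147*N
s(w) = 1 (s(w) = -10 + 11 = 1)
s(-134) + f(51, -140) = 1 + (-221 + 147*51) = 1 + (-221 + 7497) = 1 + 7276 = 7277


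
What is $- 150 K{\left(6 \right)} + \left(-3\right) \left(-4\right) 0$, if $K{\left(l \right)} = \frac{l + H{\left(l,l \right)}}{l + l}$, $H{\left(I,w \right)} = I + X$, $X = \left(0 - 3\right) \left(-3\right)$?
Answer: $- \frac{525}{2} \approx -262.5$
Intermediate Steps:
$X = 9$ ($X = \left(-3\right) \left(-3\right) = 9$)
$H{\left(I,w \right)} = 9 + I$ ($H{\left(I,w \right)} = I + 9 = 9 + I$)
$K{\left(l \right)} = \frac{9 + 2 l}{2 l}$ ($K{\left(l \right)} = \frac{l + \left(9 + l\right)}{l + l} = \frac{9 + 2 l}{2 l}$)
$- 150 K{\left(6 \right)} + \left(-3\right) \left(-4\right) 0 = - 150 \frac{\frac{9}{2} + 6}{6} + \left(-3\right) \left(-4\right) 0 = - 150 \cdot \frac{1}{6} \cdot \frac{21}{2} + 12 \cdot 0 = \left(-150\right) \frac{7}{4} + 0 = - \frac{525}{2} + 0 = - \frac{525}{2}$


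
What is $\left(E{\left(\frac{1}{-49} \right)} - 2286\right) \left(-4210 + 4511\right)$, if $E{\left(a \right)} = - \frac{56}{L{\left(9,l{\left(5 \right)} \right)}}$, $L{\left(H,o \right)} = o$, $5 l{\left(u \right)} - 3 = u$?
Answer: $-698621$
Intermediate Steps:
$l{\left(u \right)} = \frac{3}{5} + \frac{u}{5}$
$E{\left(a \right)} = -35$ ($E{\left(a \right)} = - \frac{56}{\frac{3}{5} + \frac{1}{5} \cdot 5} = - \frac{56}{\frac{3}{5} + 1} = - \frac{56}{\frac{8}{5}} = \left(-56\right) \frac{5}{8} = -35$)
$\left(E{\left(\frac{1}{-49} \right)} - 2286\right) \left(-4210 + 4511\right) = \left(-35 - 2286\right) \left(-4210 + 4511\right) = \left(-2321\right) 301 = -698621$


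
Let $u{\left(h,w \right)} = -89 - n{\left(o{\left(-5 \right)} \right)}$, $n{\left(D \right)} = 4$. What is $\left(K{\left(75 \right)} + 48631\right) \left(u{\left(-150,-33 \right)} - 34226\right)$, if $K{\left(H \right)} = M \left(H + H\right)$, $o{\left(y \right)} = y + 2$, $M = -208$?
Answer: $-598214489$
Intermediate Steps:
$o{\left(y \right)} = 2 + y$
$u{\left(h,w \right)} = -93$ ($u{\left(h,w \right)} = -89 - 4 = -93$)
$K{\left(H \right)} = - 416 H$ ($K{\left(H \right)} = - 208 \left(H + H\right) = - 208 \cdot 2 H = - 416 H$)
$\left(K{\left(75 \right)} + 48631\right) \left(u{\left(-150,-33 \right)} - 34226\right) = \left(\left(-416\right) 75 + 48631\right) \left(-93 - 34226\right) = \left(-31200 + 48631\right) \left(-34319\right) = 17431 \left(-34319\right) = -598214489$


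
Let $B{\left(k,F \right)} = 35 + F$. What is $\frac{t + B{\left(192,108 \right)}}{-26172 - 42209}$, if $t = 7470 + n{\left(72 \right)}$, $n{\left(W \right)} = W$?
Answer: $- \frac{7685}{68381} \approx -0.11239$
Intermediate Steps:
$t = 7542$ ($t = 7470 + 72 = 7542$)
$\frac{t + B{\left(192,108 \right)}}{-26172 - 42209} = \frac{7542 + \left(35 + 108\right)}{-26172 - 42209} = \frac{7542 + 143}{-68381} = 7685 \left(- \frac{1}{68381}\right) = - \frac{7685}{68381}$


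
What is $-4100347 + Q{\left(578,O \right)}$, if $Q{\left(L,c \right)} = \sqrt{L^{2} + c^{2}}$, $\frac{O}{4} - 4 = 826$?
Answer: $-4100347 + 2 \sqrt{2839121} \approx -4.097 \cdot 10^{6}$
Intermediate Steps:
$O = 3320$ ($O = 16 + 4 \cdot 826 = 16 + 3304 = 3320$)
$-4100347 + Q{\left(578,O \right)} = -4100347 + \sqrt{578^{2} + 3320^{2}} = -4100347 + \sqrt{334084 + 11022400} = -4100347 + \sqrt{11356484} = -4100347 + 2 \sqrt{2839121}$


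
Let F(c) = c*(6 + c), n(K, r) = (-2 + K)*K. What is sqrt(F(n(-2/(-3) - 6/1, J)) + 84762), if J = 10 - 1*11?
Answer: sqrt(7008634)/9 ≈ 294.15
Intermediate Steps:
J = -1 (J = 10 - 11 = -1)
n(K, r) = K*(-2 + K)
sqrt(F(n(-2/(-3) - 6/1, J)) + 84762) = sqrt(((-2/(-3) - 6/1)*(-2 + (-2/(-3) - 6/1)))*(6 + (-2/(-3) - 6/1)*(-2 + (-2/(-3) - 6/1))) + 84762) = sqrt(((-2*(-1/3) - 6*1)*(-2 + (-2*(-1/3) - 6*1)))*(6 + (-2*(-1/3) - 6*1)*(-2 + (-2*(-1/3) - 6*1))) + 84762) = sqrt(((2/3 - 6)*(-2 + (2/3 - 6)))*(6 + (2/3 - 6)*(-2 + (2/3 - 6))) + 84762) = sqrt((-16*(-2 - 16/3)/3)*(6 - 16*(-2 - 16/3)/3) + 84762) = sqrt((-16/3*(-22/3))*(6 - 16/3*(-22/3)) + 84762) = sqrt(352*(6 + 352/9)/9 + 84762) = sqrt((352/9)*(406/9) + 84762) = sqrt(142912/81 + 84762) = sqrt(7008634/81) = sqrt(7008634)/9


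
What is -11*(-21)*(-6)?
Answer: -1386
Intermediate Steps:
-11*(-21)*(-6) = 231*(-6) = -1386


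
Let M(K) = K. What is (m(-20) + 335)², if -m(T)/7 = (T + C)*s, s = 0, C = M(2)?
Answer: 112225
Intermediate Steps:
C = 2
m(T) = 0 (m(T) = -7*(T + 2)*0 = -7*(2 + T)*0 = -7*0 = 0)
(m(-20) + 335)² = (0 + 335)² = 335² = 112225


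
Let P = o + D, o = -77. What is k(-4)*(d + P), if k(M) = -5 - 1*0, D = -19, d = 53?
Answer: 215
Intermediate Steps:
k(M) = -5 (k(M) = -5 + 0 = -5)
P = -96 (P = -77 - 19 = -96)
k(-4)*(d + P) = -5*(53 - 96) = -5*(-43) = 215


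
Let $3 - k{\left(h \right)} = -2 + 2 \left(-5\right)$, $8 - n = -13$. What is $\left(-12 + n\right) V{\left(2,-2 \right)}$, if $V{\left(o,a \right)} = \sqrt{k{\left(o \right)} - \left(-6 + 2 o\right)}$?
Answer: $9 \sqrt{17} \approx 37.108$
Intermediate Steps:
$n = 21$ ($n = 8 - -13 = 8 + 13 = 21$)
$k{\left(h \right)} = 15$ ($k{\left(h \right)} = 3 - \left(-2 + 2 \left(-5\right)\right) = 3 - \left(-2 - 10\right) = 3 - -12 = 3 + 12 = 15$)
$V{\left(o,a \right)} = \sqrt{21 - 2 o}$ ($V{\left(o,a \right)} = \sqrt{15 - \left(-6 + 2 o\right)} = \sqrt{21 - 2 o}$)
$\left(-12 + n\right) V{\left(2,-2 \right)} = \left(-12 + 21\right) \sqrt{21 - 4} = 9 \sqrt{21 - 4} = 9 \sqrt{17}$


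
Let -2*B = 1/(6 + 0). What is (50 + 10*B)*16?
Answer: 2360/3 ≈ 786.67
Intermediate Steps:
B = -1/12 (B = -1/(2*(6 + 0)) = -½/6 = -½*⅙ = -1/12 ≈ -0.083333)
(50 + 10*B)*16 = (50 + 10*(-1/12))*16 = (50 - ⅚)*16 = (295/6)*16 = 2360/3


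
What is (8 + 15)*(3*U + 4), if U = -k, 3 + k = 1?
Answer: 230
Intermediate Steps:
k = -2 (k = -3 + 1 = -2)
U = 2 (U = -1*(-2) = 2)
(8 + 15)*(3*U + 4) = (8 + 15)*(3*2 + 4) = 23*(6 + 4) = 23*10 = 230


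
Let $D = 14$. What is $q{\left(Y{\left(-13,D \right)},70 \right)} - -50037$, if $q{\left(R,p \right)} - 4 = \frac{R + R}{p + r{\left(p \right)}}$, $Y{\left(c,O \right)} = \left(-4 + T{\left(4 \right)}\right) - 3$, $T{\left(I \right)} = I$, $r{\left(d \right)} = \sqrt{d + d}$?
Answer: $\frac{1701391}{34} + \frac{3 \sqrt{35}}{1190} \approx 50041.0$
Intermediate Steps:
$r{\left(d \right)} = \sqrt{2} \sqrt{d}$ ($r{\left(d \right)} = \sqrt{2 d} = \sqrt{2} \sqrt{d}$)
$Y{\left(c,O \right)} = -3$ ($Y{\left(c,O \right)} = \left(-4 + 4\right) - 3 = 0 - 3 = -3$)
$q{\left(R,p \right)} = 4 + \frac{2 R}{p + \sqrt{2} \sqrt{p}}$ ($q{\left(R,p \right)} = 4 + \frac{R + R}{p + \sqrt{2} \sqrt{p}} = 4 + \frac{2 R}{p + \sqrt{2} \sqrt{p}}$)
$q{\left(Y{\left(-13,D \right)},70 \right)} - -50037 = \frac{2 \left(-3 + 2 \cdot 70 + 2 \sqrt{2} \sqrt{70}\right)}{70 + \sqrt{2} \sqrt{70}} - -50037 = \frac{2 \left(-3 + 140 + 4 \sqrt{35}\right)}{70 + 2 \sqrt{35}} + 50037 = \frac{2 \left(137 + 4 \sqrt{35}\right)}{70 + 2 \sqrt{35}} + 50037 = 50037 + \frac{2 \left(137 + 4 \sqrt{35}\right)}{70 + 2 \sqrt{35}}$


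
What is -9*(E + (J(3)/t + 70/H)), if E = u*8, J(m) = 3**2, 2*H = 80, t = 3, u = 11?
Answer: -3339/4 ≈ -834.75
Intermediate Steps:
H = 40 (H = (1/2)*80 = 40)
J(m) = 9
E = 88 (E = 11*8 = 88)
-9*(E + (J(3)/t + 70/H)) = -9*(88 + (9/3 + 70/40)) = -9*(88 + (9*(1/3) + 70*(1/40))) = -9*(88 + (3 + 7/4)) = -9*(88 + 19/4) = -9*371/4 = -3339/4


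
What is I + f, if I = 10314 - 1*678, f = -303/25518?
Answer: 81963715/8506 ≈ 9636.0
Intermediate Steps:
f = -101/8506 (f = -303*1/25518 = -101/8506 ≈ -0.011874)
I = 9636 (I = 10314 - 678 = 9636)
I + f = 9636 - 101/8506 = 81963715/8506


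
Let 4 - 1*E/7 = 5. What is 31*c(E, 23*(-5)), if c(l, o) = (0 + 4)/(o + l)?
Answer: -62/61 ≈ -1.0164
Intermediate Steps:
E = -7 (E = 28 - 7*5 = 28 - 35 = -7)
c(l, o) = 4/(l + o)
31*c(E, 23*(-5)) = 31*(4/(-7 + 23*(-5))) = 31*(4/(-7 - 115)) = 31*(4/(-122)) = 31*(4*(-1/122)) = 31*(-2/61) = -62/61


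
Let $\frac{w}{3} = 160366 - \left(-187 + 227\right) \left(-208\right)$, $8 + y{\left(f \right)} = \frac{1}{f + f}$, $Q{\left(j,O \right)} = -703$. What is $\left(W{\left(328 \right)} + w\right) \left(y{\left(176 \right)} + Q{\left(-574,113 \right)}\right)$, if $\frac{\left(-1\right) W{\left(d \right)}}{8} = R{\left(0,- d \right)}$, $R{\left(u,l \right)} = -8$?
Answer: $- \frac{63333829531}{176} \approx -3.5985 \cdot 10^{8}$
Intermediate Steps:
$W{\left(d \right)} = 64$ ($W{\left(d \right)} = \left(-8\right) \left(-8\right) = 64$)
$y{\left(f \right)} = -8 + \frac{1}{2 f}$ ($y{\left(f \right)} = -8 + \frac{1}{f + f} = -8 + \frac{1}{2 f}$)
$w = 506058$ ($w = 3 \left(160366 - \left(-187 + 227\right) \left(-208\right)\right) = 3 \left(160366 - 40 \left(-208\right)\right) = 3 \left(160366 - -8320\right) = 3 \left(160366 + 8320\right) = 3 \cdot 168686 = 506058$)
$\left(W{\left(328 \right)} + w\right) \left(y{\left(176 \right)} + Q{\left(-574,113 \right)}\right) = \left(64 + 506058\right) \left(\left(-8 + \frac{1}{2 \cdot 176}\right) - 703\right) = 506122 \left(\left(-8 + \frac{1}{2} \cdot \frac{1}{176}\right) - 703\right) = 506122 \left(\left(-8 + \frac{1}{352}\right) - 703\right) = 506122 \left(- \frac{2815}{352} - 703\right) = 506122 \left(- \frac{250271}{352}\right) = - \frac{63333829531}{176}$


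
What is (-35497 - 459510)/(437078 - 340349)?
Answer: -26053/5091 ≈ -5.1175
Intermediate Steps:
(-35497 - 459510)/(437078 - 340349) = -495007/96729 = -495007*1/96729 = -26053/5091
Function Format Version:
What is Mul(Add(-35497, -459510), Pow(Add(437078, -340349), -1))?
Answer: Rational(-26053, 5091) ≈ -5.1175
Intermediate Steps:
Mul(Add(-35497, -459510), Pow(Add(437078, -340349), -1)) = Mul(-495007, Pow(96729, -1)) = Mul(-495007, Rational(1, 96729)) = Rational(-26053, 5091)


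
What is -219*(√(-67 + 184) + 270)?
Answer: -59130 - 657*√13 ≈ -61499.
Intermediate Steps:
-219*(√(-67 + 184) + 270) = -219*(√117 + 270) = -219*(3*√13 + 270) = -219*(270 + 3*√13) = -59130 - 657*√13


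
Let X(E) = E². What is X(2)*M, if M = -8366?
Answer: -33464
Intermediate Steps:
X(2)*M = 2²*(-8366) = 4*(-8366) = -33464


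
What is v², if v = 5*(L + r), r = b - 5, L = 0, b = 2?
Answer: 225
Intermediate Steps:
r = -3 (r = 2 - 5 = -3)
v = -15 (v = 5*(0 - 3) = 5*(-3) = -15)
v² = (-15)² = 225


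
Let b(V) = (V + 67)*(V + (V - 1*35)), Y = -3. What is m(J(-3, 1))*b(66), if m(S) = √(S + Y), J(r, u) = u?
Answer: 12901*I*√2 ≈ 18245.0*I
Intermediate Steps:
m(S) = √(-3 + S) (m(S) = √(S - 3) = √(-3 + S))
b(V) = (-35 + 2*V)*(67 + V) (b(V) = (67 + V)*(V + (V - 35)) = (67 + V)*(V + (-35 + V)) = (67 + V)*(-35 + 2*V) = (-35 + 2*V)*(67 + V))
m(J(-3, 1))*b(66) = √(-3 + 1)*(-2345 + 2*66² + 99*66) = √(-2)*(-2345 + 2*4356 + 6534) = (I*√2)*(-2345 + 8712 + 6534) = (I*√2)*12901 = 12901*I*√2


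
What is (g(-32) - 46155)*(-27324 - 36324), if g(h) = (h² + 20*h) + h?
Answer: 2915269344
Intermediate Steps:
g(h) = h² + 21*h
(g(-32) - 46155)*(-27324 - 36324) = (-32*(21 - 32) - 46155)*(-27324 - 36324) = (-32*(-11) - 46155)*(-63648) = (352 - 46155)*(-63648) = -45803*(-63648) = 2915269344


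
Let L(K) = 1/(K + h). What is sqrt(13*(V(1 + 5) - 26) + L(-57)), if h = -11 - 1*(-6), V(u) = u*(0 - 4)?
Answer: I*sqrt(2498662)/62 ≈ 25.495*I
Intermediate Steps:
V(u) = -4*u (V(u) = u*(-4) = -4*u)
h = -5 (h = -11 + 6 = -5)
L(K) = 1/(-5 + K) (L(K) = 1/(K - 5) = 1/(-5 + K))
sqrt(13*(V(1 + 5) - 26) + L(-57)) = sqrt(13*(-4*(1 + 5) - 26) + 1/(-5 - 57)) = sqrt(13*(-4*6 - 26) + 1/(-62)) = sqrt(13*(-24 - 26) - 1/62) = sqrt(13*(-50) - 1/62) = sqrt(-650 - 1/62) = sqrt(-40301/62) = I*sqrt(2498662)/62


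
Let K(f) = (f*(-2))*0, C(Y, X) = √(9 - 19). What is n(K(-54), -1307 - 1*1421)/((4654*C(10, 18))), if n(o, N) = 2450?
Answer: -245*I*√10/4654 ≈ -0.16647*I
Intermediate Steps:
C(Y, X) = I*√10 (C(Y, X) = √(-10) = I*√10)
K(f) = 0 (K(f) = -2*f*0 = 0)
n(K(-54), -1307 - 1*1421)/((4654*C(10, 18))) = 2450/((4654*(I*√10))) = 2450/((4654*I*√10)) = 2450*(-I*√10/46540) = -245*I*√10/4654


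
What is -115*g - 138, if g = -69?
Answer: 7797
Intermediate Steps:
-115*g - 138 = -115*(-69) - 138 = 7935 - 138 = 7797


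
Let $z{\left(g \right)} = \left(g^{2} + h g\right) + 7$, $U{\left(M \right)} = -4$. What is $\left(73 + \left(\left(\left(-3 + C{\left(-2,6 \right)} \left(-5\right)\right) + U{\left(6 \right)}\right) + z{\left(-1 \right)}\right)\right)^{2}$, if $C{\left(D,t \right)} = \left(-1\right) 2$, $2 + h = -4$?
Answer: $8100$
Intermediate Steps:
$h = -6$ ($h = -2 - 4 = -6$)
$C{\left(D,t \right)} = -2$
$z{\left(g \right)} = 7 + g^{2} - 6 g$ ($z{\left(g \right)} = \left(g^{2} - 6 g\right) + 7 = 7 + g^{2} - 6 g$)
$\left(73 + \left(\left(\left(-3 + C{\left(-2,6 \right)} \left(-5\right)\right) + U{\left(6 \right)}\right) + z{\left(-1 \right)}\right)\right)^{2} = \left(73 + \left(\left(\left(-3 - -10\right) - 4\right) + \left(7 + \left(-1\right)^{2} - -6\right)\right)\right)^{2} = \left(73 + \left(\left(\left(-3 + 10\right) - 4\right) + \left(7 + 1 + 6\right)\right)\right)^{2} = \left(73 + \left(\left(7 - 4\right) + 14\right)\right)^{2} = \left(73 + \left(3 + 14\right)\right)^{2} = \left(73 + 17\right)^{2} = 90^{2} = 8100$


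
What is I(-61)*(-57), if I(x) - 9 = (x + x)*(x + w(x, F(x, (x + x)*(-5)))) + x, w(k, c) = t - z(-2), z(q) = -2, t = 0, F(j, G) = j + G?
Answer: -407322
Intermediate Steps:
F(j, G) = G + j
w(k, c) = 2 (w(k, c) = 0 - 1*(-2) = 0 + 2 = 2)
I(x) = 9 + x + 2*x*(2 + x) (I(x) = 9 + ((x + x)*(x + 2) + x) = 9 + ((2*x)*(2 + x) + x) = 9 + (2*x*(2 + x) + x) = 9 + (x + 2*x*(2 + x)) = 9 + x + 2*x*(2 + x))
I(-61)*(-57) = (9 + 2*(-61)**2 + 5*(-61))*(-57) = (9 + 2*3721 - 305)*(-57) = (9 + 7442 - 305)*(-57) = 7146*(-57) = -407322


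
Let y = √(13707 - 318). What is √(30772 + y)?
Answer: √(30772 + √13389) ≈ 175.75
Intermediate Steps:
y = √13389 ≈ 115.71
√(30772 + y) = √(30772 + √13389)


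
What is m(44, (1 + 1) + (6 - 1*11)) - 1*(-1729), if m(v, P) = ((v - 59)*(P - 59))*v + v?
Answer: 42693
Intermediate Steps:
m(v, P) = v + v*(-59 + P)*(-59 + v) (m(v, P) = ((-59 + v)*(-59 + P))*v + v = ((-59 + P)*(-59 + v))*v + v = v*(-59 + P)*(-59 + v) + v = v + v*(-59 + P)*(-59 + v))
m(44, (1 + 1) + (6 - 1*11)) - 1*(-1729) = 44*(3482 - 59*((1 + 1) + (6 - 1*11)) - 59*44 + ((1 + 1) + (6 - 1*11))*44) - 1*(-1729) = 44*(3482 - 59*(2 + (6 - 11)) - 2596 + (2 + (6 - 11))*44) + 1729 = 44*(3482 - 59*(2 - 5) - 2596 + (2 - 5)*44) + 1729 = 44*(3482 - 59*(-3) - 2596 - 3*44) + 1729 = 44*(3482 + 177 - 2596 - 132) + 1729 = 44*931 + 1729 = 40964 + 1729 = 42693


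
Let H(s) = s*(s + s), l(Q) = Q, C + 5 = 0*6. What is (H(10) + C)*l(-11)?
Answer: -2145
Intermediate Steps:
C = -5 (C = -5 + 0*6 = -5 + 0 = -5)
H(s) = 2*s**2 (H(s) = s*(2*s) = 2*s**2)
(H(10) + C)*l(-11) = (2*10**2 - 5)*(-11) = (2*100 - 5)*(-11) = (200 - 5)*(-11) = 195*(-11) = -2145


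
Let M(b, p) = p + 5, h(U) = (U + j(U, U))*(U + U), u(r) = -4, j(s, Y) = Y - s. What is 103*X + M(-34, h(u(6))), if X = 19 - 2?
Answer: 1788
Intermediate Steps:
X = 17
h(U) = 2*U**2 (h(U) = (U + (U - U))*(U + U) = (U + 0)*(2*U) = U*(2*U) = 2*U**2)
M(b, p) = 5 + p
103*X + M(-34, h(u(6))) = 103*17 + (5 + 2*(-4)**2) = 1751 + (5 + 2*16) = 1751 + (5 + 32) = 1751 + 37 = 1788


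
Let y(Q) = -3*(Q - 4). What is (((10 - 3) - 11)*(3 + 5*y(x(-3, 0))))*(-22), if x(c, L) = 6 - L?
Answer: -2376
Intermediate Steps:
y(Q) = 12 - 3*Q (y(Q) = -3*(-4 + Q) = 12 - 3*Q)
(((10 - 3) - 11)*(3 + 5*y(x(-3, 0))))*(-22) = (((10 - 3) - 11)*(3 + 5*(12 - 3*(6 - 1*0))))*(-22) = ((7 - 11)*(3 + 5*(12 - 3*(6 + 0))))*(-22) = -4*(3 + 5*(12 - 3*6))*(-22) = -4*(3 + 5*(12 - 18))*(-22) = -4*(3 + 5*(-6))*(-22) = -4*(3 - 30)*(-22) = -4*(-27)*(-22) = 108*(-22) = -2376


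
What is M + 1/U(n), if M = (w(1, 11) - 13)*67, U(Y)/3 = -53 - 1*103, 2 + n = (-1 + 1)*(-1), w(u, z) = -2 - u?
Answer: -501697/468 ≈ -1072.0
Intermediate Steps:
n = -2 (n = -2 + (-1 + 1)*(-1) = -2 + 0*(-1) = -2 + 0 = -2)
U(Y) = -468 (U(Y) = 3*(-53 - 1*103) = 3*(-53 - 103) = 3*(-156) = -468)
M = -1072 (M = ((-2 - 1*1) - 13)*67 = ((-2 - 1) - 13)*67 = (-3 - 13)*67 = -16*67 = -1072)
M + 1/U(n) = -1072 + 1/(-468) = -1072 - 1/468 = -501697/468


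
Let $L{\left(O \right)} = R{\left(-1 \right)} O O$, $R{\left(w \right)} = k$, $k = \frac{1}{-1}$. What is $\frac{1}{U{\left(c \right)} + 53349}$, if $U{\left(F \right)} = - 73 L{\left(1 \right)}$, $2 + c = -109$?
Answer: $\frac{1}{53422} \approx 1.8719 \cdot 10^{-5}$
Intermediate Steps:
$c = -111$ ($c = -2 - 109 = -111$)
$k = -1$
$R{\left(w \right)} = -1$
$L{\left(O \right)} = - O^{2}$ ($L{\left(O \right)} = - O O = - O^{2}$)
$U{\left(F \right)} = 73$ ($U{\left(F \right)} = - 73 \left(- 1^{2}\right) = - 73 \left(\left(-1\right) 1\right) = \left(-73\right) \left(-1\right) = 73$)
$\frac{1}{U{\left(c \right)} + 53349} = \frac{1}{73 + 53349} = \frac{1}{53422}$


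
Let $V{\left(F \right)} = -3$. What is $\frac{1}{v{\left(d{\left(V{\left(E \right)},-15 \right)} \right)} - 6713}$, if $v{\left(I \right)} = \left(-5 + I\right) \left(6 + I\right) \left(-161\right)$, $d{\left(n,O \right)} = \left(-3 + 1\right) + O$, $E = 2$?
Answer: $- \frac{1}{45675} \approx -2.1894 \cdot 10^{-5}$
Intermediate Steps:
$d{\left(n,O \right)} = -2 + O$
$v{\left(I \right)} = - 161 \left(-5 + I\right) \left(6 + I\right)$
$\frac{1}{v{\left(d{\left(V{\left(E \right)},-15 \right)} \right)} - 6713} = \frac{1}{\left(4830 - 161 \left(-2 - 15\right) - 161 \left(-2 - 15\right)^{2}\right) - 6713} = \frac{1}{\left(4830 - -2737 - 161 \left(-17\right)^{2}\right) - 6713} = \frac{1}{\left(4830 + 2737 - 46529\right) - 6713} = \frac{1}{-38962 - 6713} = \frac{1}{-45675} = - \frac{1}{45675}$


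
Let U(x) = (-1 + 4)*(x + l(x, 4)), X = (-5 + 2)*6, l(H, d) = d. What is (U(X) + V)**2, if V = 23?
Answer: 361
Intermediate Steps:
X = -18 (X = -3*6 = -18)
U(x) = 12 + 3*x (U(x) = (-1 + 4)*(x + 4) = 3*(4 + x) = 12 + 3*x)
(U(X) + V)**2 = ((12 + 3*(-18)) + 23)**2 = ((12 - 54) + 23)**2 = (-42 + 23)**2 = (-19)**2 = 361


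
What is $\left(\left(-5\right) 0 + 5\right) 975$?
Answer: $4875$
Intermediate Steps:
$\left(\left(-5\right) 0 + 5\right) 975 = \left(0 + 5\right) 975 = 5 \cdot 975 = 4875$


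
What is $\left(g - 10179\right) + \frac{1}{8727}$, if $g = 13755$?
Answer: $\frac{31207753}{8727} \approx 3576.0$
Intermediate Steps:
$\left(g - 10179\right) + \frac{1}{8727} = \left(13755 - 10179\right) + \frac{1}{8727} = 3576 + \frac{1}{8727} = \frac{31207753}{8727}$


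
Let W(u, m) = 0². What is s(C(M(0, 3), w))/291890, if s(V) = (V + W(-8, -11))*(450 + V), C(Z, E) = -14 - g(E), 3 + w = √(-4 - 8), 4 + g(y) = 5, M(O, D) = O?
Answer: -1305/58378 ≈ -0.022354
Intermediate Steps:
g(y) = 1 (g(y) = -4 + 5 = 1)
W(u, m) = 0
w = -3 + 2*I*√3 (w = -3 + √(-4 - 8) = -3 + √(-12) = -3 + 2*I*√3 ≈ -3.0 + 3.4641*I)
C(Z, E) = -15 (C(Z, E) = -14 - 1*1 = -14 - 1 = -15)
s(V) = V*(450 + V) (s(V) = (V + 0)*(450 + V) = V*(450 + V))
s(C(M(0, 3), w))/291890 = -15*(450 - 15)/291890 = -15*435*(1/291890) = -6525*1/291890 = -1305/58378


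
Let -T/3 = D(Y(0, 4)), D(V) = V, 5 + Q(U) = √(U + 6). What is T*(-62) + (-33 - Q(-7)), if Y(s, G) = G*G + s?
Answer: 2948 - I ≈ 2948.0 - 1.0*I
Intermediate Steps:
Q(U) = -5 + √(6 + U) (Q(U) = -5 + √(U + 6) = -5 + √(6 + U))
Y(s, G) = s + G² (Y(s, G) = G² + s = s + G²)
T = -48 (T = -3*(0 + 4²) = -3*(0 + 16) = -3*16 = -48)
T*(-62) + (-33 - Q(-7)) = -48*(-62) + (-33 - (-5 + √(6 - 7))) = 2976 + (-33 - (-5 + √(-1))) = 2976 + (-33 - (-5 + I)) = 2976 + (-33 + (5 - I)) = 2976 + (-28 - I) = 2948 - I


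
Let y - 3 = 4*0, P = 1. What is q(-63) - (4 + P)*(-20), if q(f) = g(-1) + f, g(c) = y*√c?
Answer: 37 + 3*I ≈ 37.0 + 3.0*I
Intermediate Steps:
y = 3 (y = 3 + 4*0 = 3 + 0 = 3)
g(c) = 3*√c
q(f) = f + 3*I (q(f) = 3*√(-1) + f = 3*I + f = f + 3*I)
q(-63) - (4 + P)*(-20) = (-63 + 3*I) - (4 + 1)*(-20) = (-63 + 3*I) - 1*5*(-20) = (-63 + 3*I) - 5*(-20) = (-63 + 3*I) + 100 = 37 + 3*I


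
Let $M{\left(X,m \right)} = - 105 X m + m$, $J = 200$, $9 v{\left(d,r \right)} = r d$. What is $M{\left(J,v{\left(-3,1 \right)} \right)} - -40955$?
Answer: $\frac{143864}{3} \approx 47955.0$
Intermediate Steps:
$v{\left(d,r \right)} = \frac{d r}{9}$ ($v{\left(d,r \right)} = \frac{r d}{9} = \frac{d r}{9}$)
$M{\left(X,m \right)} = m - 105 X m$ ($M{\left(X,m \right)} = - 105 X m + m = m - 105 X m$)
$M{\left(J,v{\left(-3,1 \right)} \right)} - -40955 = \frac{1}{9} \left(-3\right) 1 \left(1 - 21000\right) - -40955 = - \frac{1 - 21000}{3} + 40955 = \left(- \frac{1}{3}\right) \left(-20999\right) + 40955 = \frac{20999}{3} + 40955 = \frac{143864}{3}$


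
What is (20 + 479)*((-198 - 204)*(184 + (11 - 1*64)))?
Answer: -26278338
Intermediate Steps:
(20 + 479)*((-198 - 204)*(184 + (11 - 1*64))) = 499*(-402*(184 + (11 - 64))) = 499*(-402*(184 - 53)) = 499*(-402*131) = 499*(-52662) = -26278338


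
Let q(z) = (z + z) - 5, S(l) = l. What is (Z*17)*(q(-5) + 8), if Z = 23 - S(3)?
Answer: -2380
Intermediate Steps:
q(z) = -5 + 2*z (q(z) = 2*z - 5 = -5 + 2*z)
Z = 20 (Z = 23 - 1*3 = 23 - 3 = 20)
(Z*17)*(q(-5) + 8) = (20*17)*((-5 + 2*(-5)) + 8) = 340*((-5 - 10) + 8) = 340*(-15 + 8) = 340*(-7) = -2380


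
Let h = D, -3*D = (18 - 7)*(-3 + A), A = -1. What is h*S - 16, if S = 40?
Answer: 1712/3 ≈ 570.67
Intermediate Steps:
D = 44/3 (D = -(18 - 7)*(-3 - 1)/3 = -11*(-4)/3 = -1/3*(-44) = 44/3 ≈ 14.667)
h = 44/3 ≈ 14.667
h*S - 16 = (44/3)*40 - 16 = 1760/3 - 16 = 1712/3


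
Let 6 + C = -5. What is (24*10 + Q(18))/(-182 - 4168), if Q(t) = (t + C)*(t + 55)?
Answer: -751/4350 ≈ -0.17264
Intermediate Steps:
C = -11 (C = -6 - 5 = -11)
Q(t) = (-11 + t)*(55 + t) (Q(t) = (t - 11)*(t + 55) = (-11 + t)*(55 + t))
(24*10 + Q(18))/(-182 - 4168) = (24*10 + (-605 + 18² + 44*18))/(-182 - 4168) = (240 + (-605 + 324 + 792))/(-4350) = (240 + 511)*(-1/4350) = 751*(-1/4350) = -751/4350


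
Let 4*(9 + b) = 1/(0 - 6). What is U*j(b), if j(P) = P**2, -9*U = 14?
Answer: -329623/2592 ≈ -127.17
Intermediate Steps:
U = -14/9 (U = -1/9*14 = -14/9 ≈ -1.5556)
b = -217/24 (b = -9 + 1/(4*(0 - 6)) = -9 + (1/4)/(-6) = -9 + (1/4)*(-1/6) = -9 - 1/24 = -217/24 ≈ -9.0417)
U*j(b) = -14*(-217/24)**2/9 = -14/9*47089/576 = -329623/2592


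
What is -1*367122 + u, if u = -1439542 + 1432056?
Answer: -374608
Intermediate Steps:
u = -7486
-1*367122 + u = -1*367122 - 7486 = -367122 - 7486 = -374608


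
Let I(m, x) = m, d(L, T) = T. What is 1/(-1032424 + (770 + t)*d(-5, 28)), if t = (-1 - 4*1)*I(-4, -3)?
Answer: -1/1010304 ≈ -9.8980e-7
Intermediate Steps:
t = 20 (t = (-1 - 4*1)*(-4) = (-1 - 4)*(-4) = -5*(-4) = 20)
1/(-1032424 + (770 + t)*d(-5, 28)) = 1/(-1032424 + (770 + 20)*28) = 1/(-1032424 + 790*28) = 1/(-1032424 + 22120) = 1/(-1010304) = -1/1010304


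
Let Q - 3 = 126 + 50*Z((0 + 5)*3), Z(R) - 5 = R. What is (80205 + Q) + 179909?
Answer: 261243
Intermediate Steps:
Z(R) = 5 + R
Q = 1129 (Q = 3 + (126 + 50*(5 + (0 + 5)*3)) = 3 + (126 + 50*(5 + 5*3)) = 3 + (126 + 50*(5 + 15)) = 3 + (126 + 50*20) = 3 + (126 + 1000) = 3 + 1126 = 1129)
(80205 + Q) + 179909 = (80205 + 1129) + 179909 = 81334 + 179909 = 261243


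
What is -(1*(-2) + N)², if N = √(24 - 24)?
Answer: -4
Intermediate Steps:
N = 0 (N = √0 = 0)
-(1*(-2) + N)² = -(1*(-2) + 0)² = -(-2 + 0)² = -1*(-2)² = -1*4 = -4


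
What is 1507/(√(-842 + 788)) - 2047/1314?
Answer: -2047/1314 - 1507*I*√6/18 ≈ -1.5578 - 205.08*I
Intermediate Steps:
1507/(√(-842 + 788)) - 2047/1314 = 1507/(√(-54)) - 2047*1/1314 = 1507/((3*I*√6)) - 2047/1314 = 1507*(-I*√6/18) - 2047/1314 = -1507*I*√6/18 - 2047/1314 = -2047/1314 - 1507*I*√6/18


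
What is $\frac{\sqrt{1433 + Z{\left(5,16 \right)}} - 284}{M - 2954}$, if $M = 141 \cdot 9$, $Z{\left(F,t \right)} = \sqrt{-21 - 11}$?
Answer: $\frac{284}{1685} - \frac{\sqrt{1433 + 4 i \sqrt{2}}}{1685} \approx 0.14608 - 4.4343 \cdot 10^{-5} i$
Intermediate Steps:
$Z{\left(F,t \right)} = 4 i \sqrt{2}$ ($Z{\left(F,t \right)} = \sqrt{-32} = 4 i \sqrt{2}$)
$M = 1269$
$\frac{\sqrt{1433 + Z{\left(5,16 \right)}} - 284}{M - 2954} = \frac{\sqrt{1433 + 4 i \sqrt{2}} - 284}{1269 - 2954} = \frac{-284 + \sqrt{1433 + 4 i \sqrt{2}}}{-1685} = \left(-284 + \sqrt{1433 + 4 i \sqrt{2}}\right) \left(- \frac{1}{1685}\right) = \frac{284}{1685} - \frac{\sqrt{1433 + 4 i \sqrt{2}}}{1685}$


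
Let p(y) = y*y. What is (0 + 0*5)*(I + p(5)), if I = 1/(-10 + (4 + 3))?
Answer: 0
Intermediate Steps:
p(y) = y²
I = -⅓ (I = 1/(-10 + 7) = 1/(-3) = -⅓ ≈ -0.33333)
(0 + 0*5)*(I + p(5)) = (0 + 0*5)*(-⅓ + 5²) = (0 + 0)*(-⅓ + 25) = 0*(74/3) = 0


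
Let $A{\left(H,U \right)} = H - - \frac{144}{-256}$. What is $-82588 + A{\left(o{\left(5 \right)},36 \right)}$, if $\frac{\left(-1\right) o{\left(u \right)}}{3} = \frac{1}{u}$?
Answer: $- \frac{6607133}{80} \approx -82589.0$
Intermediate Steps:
$o{\left(u \right)} = - \frac{3}{u}$
$A{\left(H,U \right)} = - \frac{9}{16} + H$ ($A{\left(H,U \right)} = H - \left(-144\right) \left(- \frac{1}{256}\right) = H - \frac{9}{16} = - \frac{9}{16} + H$)
$-82588 + A{\left(o{\left(5 \right)},36 \right)} = -82588 - \left(\frac{9}{16} + \frac{3}{5}\right) = -82588 - \frac{93}{80} = - \frac{6607133}{80}$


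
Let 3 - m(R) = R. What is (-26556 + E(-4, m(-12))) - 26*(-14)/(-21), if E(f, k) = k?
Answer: -79675/3 ≈ -26558.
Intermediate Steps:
m(R) = 3 - R
(-26556 + E(-4, m(-12))) - 26*(-14)/(-21) = (-26556 + (3 - 1*(-12))) - 26*(-14)/(-21) = (-26556 + (3 + 12)) + 364*(-1/21) = (-26556 + 15) - 52/3 = -26541 - 52/3 = -79675/3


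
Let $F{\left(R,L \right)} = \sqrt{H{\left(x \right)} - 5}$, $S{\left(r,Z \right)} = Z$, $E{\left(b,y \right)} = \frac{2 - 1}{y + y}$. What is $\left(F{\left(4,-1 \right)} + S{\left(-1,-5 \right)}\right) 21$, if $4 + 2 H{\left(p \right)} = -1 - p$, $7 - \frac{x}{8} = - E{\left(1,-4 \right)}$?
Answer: $-105 + 21 i \sqrt{35} \approx -105.0 + 124.24 i$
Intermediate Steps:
$E{\left(b,y \right)} = \frac{1}{2 y}$ ($E{\left(b,y \right)} = 1 \frac{1}{2 y} = \frac{1}{2 y}$)
$x = 55$ ($x = 56 - 8 \left(- \frac{1}{2 \left(-4\right)}\right) = 56 - 8 \left(- \frac{-1}{2 \cdot 4}\right) = 56 - 8 \left(\left(-1\right) \left(- \frac{1}{8}\right)\right) = 56 - 1 = 55$)
$H{\left(p \right)} = - \frac{5}{2} - \frac{p}{2}$ ($H{\left(p \right)} = -2 + \frac{-1 - p}{2} = -2 - \left(\frac{1}{2} + \frac{p}{2}\right) = - \frac{5}{2} - \frac{p}{2}$)
$F{\left(R,L \right)} = i \sqrt{35}$ ($F{\left(R,L \right)} = \sqrt{\left(- \frac{5}{2} - \frac{55}{2}\right) - 5} = \sqrt{-30 - 5} = \sqrt{-35} = i \sqrt{35}$)
$\left(F{\left(4,-1 \right)} + S{\left(-1,-5 \right)}\right) 21 = \left(i \sqrt{35} - 5\right) 21 = \left(-5 + i \sqrt{35}\right) 21 = -105 + 21 i \sqrt{35}$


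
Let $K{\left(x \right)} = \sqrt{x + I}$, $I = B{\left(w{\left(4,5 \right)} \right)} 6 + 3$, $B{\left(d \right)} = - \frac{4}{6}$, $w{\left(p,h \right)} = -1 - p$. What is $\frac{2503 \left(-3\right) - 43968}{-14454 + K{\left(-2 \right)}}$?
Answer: $\frac{248016186}{69639373} + \frac{17159 i \sqrt{3}}{69639373} \approx 3.5614 + 0.00042677 i$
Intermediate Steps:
$B{\left(d \right)} = - \frac{2}{3}$ ($B{\left(d \right)} = \left(-4\right) \frac{1}{6} = - \frac{2}{3}$)
$I = -1$ ($I = \left(- \frac{2}{3}\right) 6 + 3 = -4 + 3 = -1$)
$K{\left(x \right)} = \sqrt{-1 + x}$ ($K{\left(x \right)} = \sqrt{x - 1} = \sqrt{-1 + x}$)
$\frac{2503 \left(-3\right) - 43968}{-14454 + K{\left(-2 \right)}} = \frac{2503 \left(-3\right) - 43968}{-14454 + \sqrt{-1 - 2}} = \frac{-7509 - 43968}{-14454 + \sqrt{-3}} = - \frac{51477}{-14454 + i \sqrt{3}}$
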